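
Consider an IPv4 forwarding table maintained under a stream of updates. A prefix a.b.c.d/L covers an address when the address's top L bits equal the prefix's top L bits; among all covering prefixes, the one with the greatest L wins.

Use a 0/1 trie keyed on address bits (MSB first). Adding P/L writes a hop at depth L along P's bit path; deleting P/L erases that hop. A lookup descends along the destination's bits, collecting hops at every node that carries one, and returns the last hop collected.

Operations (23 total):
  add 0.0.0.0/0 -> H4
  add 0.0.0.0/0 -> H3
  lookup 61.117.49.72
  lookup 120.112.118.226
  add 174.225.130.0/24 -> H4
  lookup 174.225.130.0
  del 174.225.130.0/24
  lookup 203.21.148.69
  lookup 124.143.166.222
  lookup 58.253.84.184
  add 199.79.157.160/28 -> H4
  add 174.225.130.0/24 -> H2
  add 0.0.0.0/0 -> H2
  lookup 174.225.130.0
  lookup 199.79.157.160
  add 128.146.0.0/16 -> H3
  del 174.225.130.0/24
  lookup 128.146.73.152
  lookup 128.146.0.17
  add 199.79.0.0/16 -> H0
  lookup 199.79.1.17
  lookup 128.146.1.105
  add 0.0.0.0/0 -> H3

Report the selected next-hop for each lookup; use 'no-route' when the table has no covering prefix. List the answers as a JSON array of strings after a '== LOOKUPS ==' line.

Apply in order:
  + 0.0.0.0/0 (H4) depth=0
  + 0.0.0.0/0 (H3) depth=0
  Q 61.117.49.72: descend ε ; hops seen [H3] ; pick H3
  Q 120.112.118.226: descend ε ; hops seen [H3] ; pick H3
  + 174.225.130.0/24 (H4) depth=24
  Q 174.225.130.0: descend 101011101110000110000010 ; hops seen [H3,H4] ; pick H4
  del 174.225.130.0/24 (clear depth 24)
  Q 203.21.148.69: descend 1 ; hops seen [H3] ; pick H3
  Q 124.143.166.222: descend ε ; hops seen [H3] ; pick H3
  Q 58.253.84.184: descend ε ; hops seen [H3] ; pick H3
  + 199.79.157.160/28 (H4) depth=28
  + 174.225.130.0/24 (H2) depth=24
  + 0.0.0.0/0 (H2) depth=0
  Q 174.225.130.0: descend 101011101110000110000010 ; hops seen [H2,H2] ; pick H2
  Q 199.79.157.160: descend 1100011101001111100111011010 ; hops seen [H2,H4] ; pick H4
  + 128.146.0.0/16 (H3) depth=16
  del 174.225.130.0/24 (clear depth 24)
  Q 128.146.73.152: descend 1000000010010010 ; hops seen [H2,H3] ; pick H3
  Q 128.146.0.17: descend 1000000010010010 ; hops seen [H2,H3] ; pick H3
  + 199.79.0.0/16 (H0) depth=16
  Q 199.79.1.17: descend 1100011101001111 ; hops seen [H2,H0] ; pick H0
  Q 128.146.1.105: descend 1000000010010010 ; hops seen [H2,H3] ; pick H3
  + 0.0.0.0/0 (H3) depth=0

== LOOKUPS ==
["H3","H3","H4","H3","H3","H3","H2","H4","H3","H3","H0","H3"]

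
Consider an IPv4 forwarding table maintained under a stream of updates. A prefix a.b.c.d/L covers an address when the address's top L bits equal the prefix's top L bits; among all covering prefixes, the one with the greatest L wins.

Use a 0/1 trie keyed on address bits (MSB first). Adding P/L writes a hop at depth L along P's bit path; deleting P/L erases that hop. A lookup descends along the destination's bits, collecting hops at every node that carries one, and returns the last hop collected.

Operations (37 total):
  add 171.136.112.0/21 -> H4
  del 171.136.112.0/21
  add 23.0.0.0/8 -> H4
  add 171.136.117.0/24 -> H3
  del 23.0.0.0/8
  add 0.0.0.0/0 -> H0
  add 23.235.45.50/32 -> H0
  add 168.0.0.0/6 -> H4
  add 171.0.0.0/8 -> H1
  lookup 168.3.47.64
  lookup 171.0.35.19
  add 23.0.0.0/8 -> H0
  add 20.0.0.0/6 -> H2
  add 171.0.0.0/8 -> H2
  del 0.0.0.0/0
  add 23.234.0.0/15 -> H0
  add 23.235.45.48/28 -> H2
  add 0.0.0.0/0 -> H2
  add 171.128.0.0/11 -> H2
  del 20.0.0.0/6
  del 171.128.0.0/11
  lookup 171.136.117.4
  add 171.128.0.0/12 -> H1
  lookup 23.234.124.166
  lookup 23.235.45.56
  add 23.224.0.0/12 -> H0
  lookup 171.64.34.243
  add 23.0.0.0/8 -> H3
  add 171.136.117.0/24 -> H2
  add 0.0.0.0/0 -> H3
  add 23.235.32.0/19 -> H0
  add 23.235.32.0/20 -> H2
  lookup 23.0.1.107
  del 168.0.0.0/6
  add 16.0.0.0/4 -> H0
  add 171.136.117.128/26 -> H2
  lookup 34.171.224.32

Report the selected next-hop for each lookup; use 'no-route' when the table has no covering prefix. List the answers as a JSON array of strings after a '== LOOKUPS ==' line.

Apply in order:
  add 171.136.112.0/21 -> H4 at depth 21
  - 171.136.112.0/21 clear@21
  add 23.0.0.0/8 -> H4 at depth 8
  add 171.136.117.0/24 -> H3 at depth 24
  - 23.0.0.0/8 clear@8
  add 0.0.0.0/0 -> H0 at depth 0
  add 23.235.45.50/32 -> H0 at depth 32
  add 168.0.0.0/6 -> H4 at depth 6
  add 171.0.0.0/8 -> H1 at depth 8
  Q 168.3.47.64: descend 101010 ; hops seen [H0,H4] ; pick H4
  Q 171.0.35.19: descend 10101011 ; hops seen [H0,H4,H1] ; pick H1
  add 23.0.0.0/8 -> H0 at depth 8
  add 20.0.0.0/6 -> H2 at depth 6
  add 171.0.0.0/8 -> H2 at depth 8
  - 0.0.0.0/0 clear@0
  add 23.234.0.0/15 -> H0 at depth 15
  add 23.235.45.48/28 -> H2 at depth 28
  add 0.0.0.0/0 -> H2 at depth 0
  add 171.128.0.0/11 -> H2 at depth 11
  - 20.0.0.0/6 clear@6
  - 171.128.0.0/11 clear@11
  Q 171.136.117.4: descend 101010111000100001110101 ; hops seen [H2,H4,H2,H3] ; pick H3
  add 171.128.0.0/12 -> H1 at depth 12
  Q 23.234.124.166: descend 000101111110101 ; hops seen [H2,H0,H0] ; pick H0
  Q 23.235.45.56: descend 0001011111101011001011010011 ; hops seen [H2,H0,H0,H2] ; pick H2
  add 23.224.0.0/12 -> H0 at depth 12
  Q 171.64.34.243: descend 10101011 ; hops seen [H2,H4,H2] ; pick H2
  add 23.0.0.0/8 -> H3 at depth 8
  add 171.136.117.0/24 -> H2 at depth 24
  add 0.0.0.0/0 -> H3 at depth 0
  add 23.235.32.0/19 -> H0 at depth 19
  add 23.235.32.0/20 -> H2 at depth 20
  Q 23.0.1.107: descend 00010111 ; hops seen [H3,H3] ; pick H3
  - 168.0.0.0/6 clear@6
  add 16.0.0.0/4 -> H0 at depth 4
  add 171.136.117.128/26 -> H2 at depth 26
  Q 34.171.224.32: descend 00 ; hops seen [H3] ; pick H3

== LOOKUPS ==
["H4","H1","H3","H0","H2","H2","H3","H3"]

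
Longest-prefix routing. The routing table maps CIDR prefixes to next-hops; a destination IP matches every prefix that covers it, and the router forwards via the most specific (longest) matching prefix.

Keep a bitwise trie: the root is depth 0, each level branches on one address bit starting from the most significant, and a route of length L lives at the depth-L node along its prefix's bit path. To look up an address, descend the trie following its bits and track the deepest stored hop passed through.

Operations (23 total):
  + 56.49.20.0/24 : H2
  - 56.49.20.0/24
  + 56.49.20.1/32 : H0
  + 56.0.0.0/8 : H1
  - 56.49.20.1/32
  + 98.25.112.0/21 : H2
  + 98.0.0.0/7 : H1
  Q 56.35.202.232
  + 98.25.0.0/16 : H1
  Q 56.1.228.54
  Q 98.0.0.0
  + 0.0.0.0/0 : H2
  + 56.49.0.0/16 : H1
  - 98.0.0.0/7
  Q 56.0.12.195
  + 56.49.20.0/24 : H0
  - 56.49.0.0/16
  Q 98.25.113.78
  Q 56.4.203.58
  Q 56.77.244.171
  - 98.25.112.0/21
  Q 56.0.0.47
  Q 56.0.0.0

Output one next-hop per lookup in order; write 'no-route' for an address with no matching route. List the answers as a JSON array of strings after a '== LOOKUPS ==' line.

Apply in order:
  + 56.49.20.0/24 (H2) depth=24
  del 56.49.20.0/24 (clear depth 24)
  + 56.49.20.1/32 (H0) depth=32
  + 56.0.0.0/8 (H1) depth=8
  del 56.49.20.1/32 (clear depth 32)
  + 98.25.112.0/21 (H2) depth=21
  + 98.0.0.0/7 (H1) depth=7
  ? 56.35.202.232  path d0:-→d1:-→d2:-→d3:-→d4:-→d5:-→d6:-→d7:-→d8:H1→d9:-→d10:-→d11:-  best=H1
  + 98.25.0.0/16 (H1) depth=16
  ? 56.1.228.54  path d0:-→d1:-→d2:-→d3:-→d4:-→d5:-→d6:-→d7:-→d8:H1→d9:-→d10:-  best=H1
  ? 98.0.0.0  path d0:-→d1:-→d2:-→d3:-→d4:-→d5:-→d6:-→d7:H1→d8:-→d9:-→d10:-→d11:-  best=H1
  + 0.0.0.0/0 (H2) depth=0
  + 56.49.0.0/16 (H1) depth=16
  del 98.0.0.0/7 (clear depth 7)
  ? 56.0.12.195  path d0:H2→d1:-→d2:-→d3:-→d4:-→d5:-→d6:-→d7:-→d8:H1→d9:-→d10:-  best=H1
  + 56.49.20.0/24 (H0) depth=24
  del 56.49.0.0/16 (clear depth 16)
  ? 98.25.113.78  path d0:H2→d1:-→d2:-→d3:-→d4:-→d5:-→d6:-→d7:-→d8:-→d9:-→d10:-→d11:-→d12:-→d13:-→d14:-→d15:-→d16:H1→d17:-→d18:-→d19:-→d20:-→d21:H2  best=H2
  ? 56.4.203.58  path d0:H2→d1:-→d2:-→d3:-→d4:-→d5:-→d6:-→d7:-→d8:H1→d9:-→d10:-  best=H1
  ? 56.77.244.171  path d0:H2→d1:-→d2:-→d3:-→d4:-→d5:-→d6:-→d7:-→d8:H1→d9:-  best=H1
  del 98.25.112.0/21 (clear depth 21)
  ? 56.0.0.47  path d0:H2→d1:-→d2:-→d3:-→d4:-→d5:-→d6:-→d7:-→d8:H1→d9:-→d10:-  best=H1
  ? 56.0.0.0  path d0:H2→d1:-→d2:-→d3:-→d4:-→d5:-→d6:-→d7:-→d8:H1→d9:-→d10:-  best=H1

== LOOKUPS ==
["H1","H1","H1","H1","H2","H1","H1","H1","H1"]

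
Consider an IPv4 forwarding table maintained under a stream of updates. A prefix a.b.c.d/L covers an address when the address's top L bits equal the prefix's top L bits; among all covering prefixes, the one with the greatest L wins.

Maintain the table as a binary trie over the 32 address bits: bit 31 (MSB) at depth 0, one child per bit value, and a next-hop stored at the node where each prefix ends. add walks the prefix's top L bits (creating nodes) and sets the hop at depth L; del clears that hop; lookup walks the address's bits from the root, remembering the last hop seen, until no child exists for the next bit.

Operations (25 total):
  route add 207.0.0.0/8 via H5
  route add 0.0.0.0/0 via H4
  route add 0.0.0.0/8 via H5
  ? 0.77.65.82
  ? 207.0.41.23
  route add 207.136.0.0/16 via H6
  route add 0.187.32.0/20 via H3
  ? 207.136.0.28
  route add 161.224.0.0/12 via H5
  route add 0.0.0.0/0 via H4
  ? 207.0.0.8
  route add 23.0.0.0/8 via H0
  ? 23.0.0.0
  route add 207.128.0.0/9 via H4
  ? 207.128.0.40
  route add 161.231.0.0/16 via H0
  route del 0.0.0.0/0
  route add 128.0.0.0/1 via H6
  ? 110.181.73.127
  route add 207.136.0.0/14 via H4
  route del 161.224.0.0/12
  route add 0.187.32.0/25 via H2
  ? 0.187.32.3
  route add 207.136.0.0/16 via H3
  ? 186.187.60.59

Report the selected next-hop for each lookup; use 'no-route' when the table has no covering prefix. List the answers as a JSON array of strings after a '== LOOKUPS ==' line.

Trace:
  + 207.0.0.0/8 (H5) depth=8
  + 0.0.0.0/0 (H4) depth=0
  + 0.0.0.0/8 (H5) depth=8
  lookup 0.77.65.82: bits 00000000 walk d0:H4→d1:-→d2:-→d3:-→d4:-→d5:-→d6:-→d7:-→d8:H5 -> H5
  lookup 207.0.41.23: bits 11001111 walk d0:H4→d1:-→d2:-→d3:-→d4:-→d5:-→d6:-→d7:-→d8:H5 -> H5
  + 207.136.0.0/16 (H6) depth=16
  + 0.187.32.0/20 (H3) depth=20
  lookup 207.136.0.28: bits 1100111110001000 walk d0:H4→d1:-→d2:-→d3:-→d4:-→d5:-→d6:-→d7:-→d8:H5→d9:-→d10:-→d11:-→d12:-→d13:-→d14:-→d15:-→d16:H6 -> H6
  + 161.224.0.0/12 (H5) depth=12
  + 0.0.0.0/0 (H4) depth=0
  lookup 207.0.0.8: bits 11001111 walk d0:H4→d1:-→d2:-→d3:-→d4:-→d5:-→d6:-→d7:-→d8:H5 -> H5
  + 23.0.0.0/8 (H0) depth=8
  lookup 23.0.0.0: bits 00010111 walk d0:H4→d1:-→d2:-→d3:-→d4:-→d5:-→d6:-→d7:-→d8:H0 -> H0
  + 207.128.0.0/9 (H4) depth=9
  lookup 207.128.0.40: bits 110011111000 walk d0:H4→d1:-→d2:-→d3:-→d4:-→d5:-→d6:-→d7:-→d8:H5→d9:H4→d10:-→d11:-→d12:- -> H4
  + 161.231.0.0/16 (H0) depth=16
  - 0.0.0.0/0 clear@0
  + 128.0.0.0/1 (H6) depth=1
  lookup 110.181.73.127: bits 0 walk d0:-→d1:- -> no-route
  + 207.136.0.0/14 (H4) depth=14
  - 161.224.0.0/12 clear@12
  + 0.187.32.0/25 (H2) depth=25
  lookup 0.187.32.3: bits 0000000010111011001000000 walk d0:-→d1:-→d2:-→d3:-→d4:-→d5:-→d6:-→d7:-→d8:H5→d9:-→d10:-→d11:-→d12:-→d13:-→d14:-→d15:-→d16:-→d17:-→d18:-→d19:-→d20:H3→d21:-→d22:-→d23:-→d24:-→d25:H2 -> H2
  + 207.136.0.0/16 (H3) depth=16
  lookup 186.187.60.59: bits 101 walk d0:-→d1:H6→d2:-→d3:- -> H6

== LOOKUPS ==
["H5","H5","H6","H5","H0","H4","no-route","H2","H6"]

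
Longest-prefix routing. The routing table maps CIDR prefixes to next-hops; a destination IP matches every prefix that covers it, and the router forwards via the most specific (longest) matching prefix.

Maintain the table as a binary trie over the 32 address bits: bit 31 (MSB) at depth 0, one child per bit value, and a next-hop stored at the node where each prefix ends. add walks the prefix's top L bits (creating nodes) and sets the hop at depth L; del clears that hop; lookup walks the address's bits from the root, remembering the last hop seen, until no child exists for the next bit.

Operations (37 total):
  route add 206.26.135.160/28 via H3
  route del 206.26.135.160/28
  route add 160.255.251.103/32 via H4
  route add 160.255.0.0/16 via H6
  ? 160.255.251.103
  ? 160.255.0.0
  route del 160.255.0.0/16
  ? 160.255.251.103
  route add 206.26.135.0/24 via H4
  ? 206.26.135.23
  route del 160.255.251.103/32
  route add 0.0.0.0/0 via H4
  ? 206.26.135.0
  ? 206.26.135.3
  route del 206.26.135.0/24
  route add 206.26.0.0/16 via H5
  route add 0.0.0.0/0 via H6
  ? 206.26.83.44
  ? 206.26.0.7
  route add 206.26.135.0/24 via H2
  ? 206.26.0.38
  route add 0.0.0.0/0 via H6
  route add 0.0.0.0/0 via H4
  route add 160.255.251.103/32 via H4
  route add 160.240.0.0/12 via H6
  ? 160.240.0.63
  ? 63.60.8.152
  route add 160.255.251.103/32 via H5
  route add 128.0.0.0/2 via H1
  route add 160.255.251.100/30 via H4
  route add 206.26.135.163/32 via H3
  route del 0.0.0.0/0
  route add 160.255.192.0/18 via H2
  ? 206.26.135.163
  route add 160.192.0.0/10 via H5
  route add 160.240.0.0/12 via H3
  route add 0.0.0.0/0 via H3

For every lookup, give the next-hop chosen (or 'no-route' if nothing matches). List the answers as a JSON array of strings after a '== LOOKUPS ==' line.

Apply in order:
  + 206.26.135.160/28 (H3) depth=28
  del 206.26.135.160/28 (clear depth 28)
  + 160.255.251.103/32 (H4) depth=32
  + 160.255.0.0/16 (H6) depth=16
  Q 160.255.251.103: descend 10100000111111111111101101100111 ; hops seen [H6,H4] ; pick H4
  Q 160.255.0.0: descend 1010000011111111 ; hops seen [H6] ; pick H6
  del 160.255.0.0/16 (clear depth 16)
  Q 160.255.251.103: descend 10100000111111111111101101100111 ; hops seen [H4] ; pick H4
  + 206.26.135.0/24 (H4) depth=24
  Q 206.26.135.23: descend 110011100001101010000111 ; hops seen [H4] ; pick H4
  del 160.255.251.103/32 (clear depth 32)
  + 0.0.0.0/0 (H4) depth=0
  Q 206.26.135.0: descend 110011100001101010000111 ; hops seen [H4,H4] ; pick H4
  Q 206.26.135.3: descend 110011100001101010000111 ; hops seen [H4,H4] ; pick H4
  del 206.26.135.0/24 (clear depth 24)
  + 206.26.0.0/16 (H5) depth=16
  + 0.0.0.0/0 (H6) depth=0
  Q 206.26.83.44: descend 1100111000011010 ; hops seen [H6,H5] ; pick H5
  Q 206.26.0.7: descend 1100111000011010 ; hops seen [H6,H5] ; pick H5
  + 206.26.135.0/24 (H2) depth=24
  Q 206.26.0.38: descend 1100111000011010 ; hops seen [H6,H5] ; pick H5
  + 0.0.0.0/0 (H6) depth=0
  + 0.0.0.0/0 (H4) depth=0
  + 160.255.251.103/32 (H4) depth=32
  + 160.240.0.0/12 (H6) depth=12
  Q 160.240.0.63: descend 101000001111 ; hops seen [H4,H6] ; pick H6
  Q 63.60.8.152: descend ε ; hops seen [H4] ; pick H4
  + 160.255.251.103/32 (H5) depth=32
  + 128.0.0.0/2 (H1) depth=2
  + 160.255.251.100/30 (H4) depth=30
  + 206.26.135.163/32 (H3) depth=32
  del 0.0.0.0/0 (clear depth 0)
  + 160.255.192.0/18 (H2) depth=18
  Q 206.26.135.163: descend 11001110000110101000011110100011 ; hops seen [H5,H2,H3] ; pick H3
  + 160.192.0.0/10 (H5) depth=10
  + 160.240.0.0/12 (H3) depth=12
  + 0.0.0.0/0 (H3) depth=0

== LOOKUPS ==
["H4","H6","H4","H4","H4","H4","H5","H5","H5","H6","H4","H3"]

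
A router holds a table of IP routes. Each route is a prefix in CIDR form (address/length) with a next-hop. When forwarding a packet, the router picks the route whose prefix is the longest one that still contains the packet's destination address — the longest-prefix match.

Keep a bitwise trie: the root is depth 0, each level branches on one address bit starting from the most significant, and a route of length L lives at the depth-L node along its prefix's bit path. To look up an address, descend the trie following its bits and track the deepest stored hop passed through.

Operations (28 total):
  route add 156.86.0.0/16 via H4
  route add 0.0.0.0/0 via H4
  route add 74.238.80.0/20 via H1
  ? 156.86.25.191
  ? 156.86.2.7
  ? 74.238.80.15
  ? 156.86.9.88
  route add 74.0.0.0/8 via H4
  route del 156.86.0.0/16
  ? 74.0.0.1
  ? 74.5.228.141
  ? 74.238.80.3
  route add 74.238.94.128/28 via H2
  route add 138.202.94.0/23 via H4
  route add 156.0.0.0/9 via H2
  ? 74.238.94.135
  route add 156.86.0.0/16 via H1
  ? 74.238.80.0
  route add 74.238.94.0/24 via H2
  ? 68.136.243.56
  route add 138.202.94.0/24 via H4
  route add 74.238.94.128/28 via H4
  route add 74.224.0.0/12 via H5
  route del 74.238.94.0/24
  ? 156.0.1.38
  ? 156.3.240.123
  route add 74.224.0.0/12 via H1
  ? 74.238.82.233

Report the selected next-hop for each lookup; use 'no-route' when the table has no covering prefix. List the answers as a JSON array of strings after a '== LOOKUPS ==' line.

Apply in order:
  + 156.86.0.0/16 (H4) depth=16
  + 0.0.0.0/0 (H4) depth=0
  + 74.238.80.0/20 (H1) depth=20
  ? 156.86.25.191  path d0:H4→d1:-→d2:-→d3:-→d4:-→d5:-→d6:-→d7:-→d8:-→d9:-→d10:-→d11:-→d12:-→d13:-→d14:-→d15:-→d16:H4  best=H4
  ? 156.86.2.7  path d0:H4→d1:-→d2:-→d3:-→d4:-→d5:-→d6:-→d7:-→d8:-→d9:-→d10:-→d11:-→d12:-→d13:-→d14:-→d15:-→d16:H4  best=H4
  ? 74.238.80.15  path d0:H4→d1:-→d2:-→d3:-→d4:-→d5:-→d6:-→d7:-→d8:-→d9:-→d10:-→d11:-→d12:-→d13:-→d14:-→d15:-→d16:-→d17:-→d18:-→d19:-→d20:H1  best=H1
  ? 156.86.9.88  path d0:H4→d1:-→d2:-→d3:-→d4:-→d5:-→d6:-→d7:-→d8:-→d9:-→d10:-→d11:-→d12:-→d13:-→d14:-→d15:-→d16:H4  best=H4
  + 74.0.0.0/8 (H4) depth=8
  del 156.86.0.0/16 (clear depth 16)
  ? 74.0.0.1  path d0:H4→d1:-→d2:-→d3:-→d4:-→d5:-→d6:-→d7:-→d8:H4  best=H4
  ? 74.5.228.141  path d0:H4→d1:-→d2:-→d3:-→d4:-→d5:-→d6:-→d7:-→d8:H4  best=H4
  ? 74.238.80.3  path d0:H4→d1:-→d2:-→d3:-→d4:-→d5:-→d6:-→d7:-→d8:H4→d9:-→d10:-→d11:-→d12:-→d13:-→d14:-→d15:-→d16:-→d17:-→d18:-→d19:-→d20:H1  best=H1
  + 74.238.94.128/28 (H2) depth=28
  + 138.202.94.0/23 (H4) depth=23
  + 156.0.0.0/9 (H2) depth=9
  ? 74.238.94.135  path d0:H4→d1:-→d2:-→d3:-→d4:-→d5:-→d6:-→d7:-→d8:H4→d9:-→d10:-→d11:-→d12:-→d13:-→d14:-→d15:-→d16:-→d17:-→d18:-→d19:-→d20:H1→d21:-→d22:-→d23:-→d24:-→d25:-→d26:-→d27:-→d28:H2  best=H2
  + 156.86.0.0/16 (H1) depth=16
  ? 74.238.80.0  path d0:H4→d1:-→d2:-→d3:-→d4:-→d5:-→d6:-→d7:-→d8:H4→d9:-→d10:-→d11:-→d12:-→d13:-→d14:-→d15:-→d16:-→d17:-→d18:-→d19:-→d20:H1  best=H1
  + 74.238.94.0/24 (H2) depth=24
  ? 68.136.243.56  path d0:H4→d1:-→d2:-→d3:-→d4:-  best=H4
  + 138.202.94.0/24 (H4) depth=24
  + 74.238.94.128/28 (H4) depth=28
  + 74.224.0.0/12 (H5) depth=12
  del 74.238.94.0/24 (clear depth 24)
  ? 156.0.1.38  path d0:H4→d1:-→d2:-→d3:-→d4:-→d5:-→d6:-→d7:-→d8:-→d9:H2  best=H2
  ? 156.3.240.123  path d0:H4→d1:-→d2:-→d3:-→d4:-→d5:-→d6:-→d7:-→d8:-→d9:H2  best=H2
  + 74.224.0.0/12 (H1) depth=12
  ? 74.238.82.233  path d0:H4→d1:-→d2:-→d3:-→d4:-→d5:-→d6:-→d7:-→d8:H4→d9:-→d10:-→d11:-→d12:H1→d13:-→d14:-→d15:-→d16:-→d17:-→d18:-→d19:-→d20:H1  best=H1

== LOOKUPS ==
["H4","H4","H1","H4","H4","H4","H1","H2","H1","H4","H2","H2","H1"]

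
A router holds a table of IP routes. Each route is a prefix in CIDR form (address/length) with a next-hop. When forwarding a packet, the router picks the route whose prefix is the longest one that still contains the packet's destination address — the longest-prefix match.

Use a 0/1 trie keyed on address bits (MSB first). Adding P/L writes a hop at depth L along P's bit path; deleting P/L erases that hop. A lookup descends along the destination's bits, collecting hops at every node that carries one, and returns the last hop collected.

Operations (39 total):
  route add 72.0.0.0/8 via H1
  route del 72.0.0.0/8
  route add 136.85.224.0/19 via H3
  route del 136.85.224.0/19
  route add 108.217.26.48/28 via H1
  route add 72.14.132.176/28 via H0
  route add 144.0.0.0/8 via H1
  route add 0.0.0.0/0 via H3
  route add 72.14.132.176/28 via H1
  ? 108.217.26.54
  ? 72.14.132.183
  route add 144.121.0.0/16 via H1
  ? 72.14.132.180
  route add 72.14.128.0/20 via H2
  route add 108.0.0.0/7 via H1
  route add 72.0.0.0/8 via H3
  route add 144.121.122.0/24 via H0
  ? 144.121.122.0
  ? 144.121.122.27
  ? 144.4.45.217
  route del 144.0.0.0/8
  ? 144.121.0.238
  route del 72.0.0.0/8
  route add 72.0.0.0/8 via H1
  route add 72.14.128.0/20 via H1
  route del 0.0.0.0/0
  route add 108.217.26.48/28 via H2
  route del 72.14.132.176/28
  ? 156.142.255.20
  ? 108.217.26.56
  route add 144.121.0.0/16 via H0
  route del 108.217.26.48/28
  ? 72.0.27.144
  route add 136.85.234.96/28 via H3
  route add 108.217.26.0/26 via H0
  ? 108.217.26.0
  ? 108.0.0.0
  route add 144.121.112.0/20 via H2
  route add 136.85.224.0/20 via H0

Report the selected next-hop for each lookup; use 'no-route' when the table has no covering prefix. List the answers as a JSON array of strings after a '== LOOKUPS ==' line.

Process each operation:
  + 72.0.0.0/8 (H1) depth=8
  del 72.0.0.0/8 (clear depth 8)
  + 136.85.224.0/19 (H3) depth=19
  del 136.85.224.0/19 (clear depth 19)
  + 108.217.26.48/28 (H1) depth=28
  + 72.14.132.176/28 (H0) depth=28
  + 144.0.0.0/8 (H1) depth=8
  + 0.0.0.0/0 (H3) depth=0
  + 72.14.132.176/28 (H1) depth=28
  ? 108.217.26.54  path d0:H3→d1:-→d2:-→d3:-→d4:-→d5:-→d6:-→d7:-→d8:-→d9:-→d10:-→d11:-→d12:-→d13:-→d14:-→d15:-→d16:-→d17:-→d18:-→d19:-→d20:-→d21:-→d22:-→d23:-→d24:-→d25:-→d26:-→d27:-→d28:H1  best=H1
  ? 72.14.132.183  path d0:H3→d1:-→d2:-→d3:-→d4:-→d5:-→d6:-→d7:-→d8:-→d9:-→d10:-→d11:-→d12:-→d13:-→d14:-→d15:-→d16:-→d17:-→d18:-→d19:-→d20:-→d21:-→d22:-→d23:-→d24:-→d25:-→d26:-→d27:-→d28:H1  best=H1
  + 144.121.0.0/16 (H1) depth=16
  ? 72.14.132.180  path d0:H3→d1:-→d2:-→d3:-→d4:-→d5:-→d6:-→d7:-→d8:-→d9:-→d10:-→d11:-→d12:-→d13:-→d14:-→d15:-→d16:-→d17:-→d18:-→d19:-→d20:-→d21:-→d22:-→d23:-→d24:-→d25:-→d26:-→d27:-→d28:H1  best=H1
  + 72.14.128.0/20 (H2) depth=20
  + 108.0.0.0/7 (H1) depth=7
  + 72.0.0.0/8 (H3) depth=8
  + 144.121.122.0/24 (H0) depth=24
  ? 144.121.122.0  path d0:H3→d1:-→d2:-→d3:-→d4:-→d5:-→d6:-→d7:-→d8:H1→d9:-→d10:-→d11:-→d12:-→d13:-→d14:-→d15:-→d16:H1→d17:-→d18:-→d19:-→d20:-→d21:-→d22:-→d23:-→d24:H0  best=H0
  ? 144.121.122.27  path d0:H3→d1:-→d2:-→d3:-→d4:-→d5:-→d6:-→d7:-→d8:H1→d9:-→d10:-→d11:-→d12:-→d13:-→d14:-→d15:-→d16:H1→d17:-→d18:-→d19:-→d20:-→d21:-→d22:-→d23:-→d24:H0  best=H0
  ? 144.4.45.217  path d0:H3→d1:-→d2:-→d3:-→d4:-→d5:-→d6:-→d7:-→d8:H1→d9:-  best=H1
  del 144.0.0.0/8 (clear depth 8)
  ? 144.121.0.238  path d0:H3→d1:-→d2:-→d3:-→d4:-→d5:-→d6:-→d7:-→d8:-→d9:-→d10:-→d11:-→d12:-→d13:-→d14:-→d15:-→d16:H1→d17:-  best=H1
  del 72.0.0.0/8 (clear depth 8)
  + 72.0.0.0/8 (H1) depth=8
  + 72.14.128.0/20 (H1) depth=20
  del 0.0.0.0/0 (clear depth 0)
  + 108.217.26.48/28 (H2) depth=28
  del 72.14.132.176/28 (clear depth 28)
  ? 156.142.255.20  path d0:-→d1:-→d2:-→d3:-→d4:-  best=no-route
  ? 108.217.26.56  path d0:-→d1:-→d2:-→d3:-→d4:-→d5:-→d6:-→d7:H1→d8:-→d9:-→d10:-→d11:-→d12:-→d13:-→d14:-→d15:-→d16:-→d17:-→d18:-→d19:-→d20:-→d21:-→d22:-→d23:-→d24:-→d25:-→d26:-→d27:-→d28:H2  best=H2
  + 144.121.0.0/16 (H0) depth=16
  del 108.217.26.48/28 (clear depth 28)
  ? 72.0.27.144  path d0:-→d1:-→d2:-→d3:-→d4:-→d5:-→d6:-→d7:-→d8:H1→d9:-→d10:-→d11:-→d12:-  best=H1
  + 136.85.234.96/28 (H3) depth=28
  + 108.217.26.0/26 (H0) depth=26
  ? 108.217.26.0  path d0:-→d1:-→d2:-→d3:-→d4:-→d5:-→d6:-→d7:H1→d8:-→d9:-→d10:-→d11:-→d12:-→d13:-→d14:-→d15:-→d16:-→d17:-→d18:-→d19:-→d20:-→d21:-→d22:-→d23:-→d24:-→d25:-→d26:H0  best=H0
  ? 108.0.0.0  path d0:-→d1:-→d2:-→d3:-→d4:-→d5:-→d6:-→d7:H1→d8:-  best=H1
  + 144.121.112.0/20 (H2) depth=20
  + 136.85.224.0/20 (H0) depth=20

== LOOKUPS ==
["H1","H1","H1","H0","H0","H1","H1","no-route","H2","H1","H0","H1"]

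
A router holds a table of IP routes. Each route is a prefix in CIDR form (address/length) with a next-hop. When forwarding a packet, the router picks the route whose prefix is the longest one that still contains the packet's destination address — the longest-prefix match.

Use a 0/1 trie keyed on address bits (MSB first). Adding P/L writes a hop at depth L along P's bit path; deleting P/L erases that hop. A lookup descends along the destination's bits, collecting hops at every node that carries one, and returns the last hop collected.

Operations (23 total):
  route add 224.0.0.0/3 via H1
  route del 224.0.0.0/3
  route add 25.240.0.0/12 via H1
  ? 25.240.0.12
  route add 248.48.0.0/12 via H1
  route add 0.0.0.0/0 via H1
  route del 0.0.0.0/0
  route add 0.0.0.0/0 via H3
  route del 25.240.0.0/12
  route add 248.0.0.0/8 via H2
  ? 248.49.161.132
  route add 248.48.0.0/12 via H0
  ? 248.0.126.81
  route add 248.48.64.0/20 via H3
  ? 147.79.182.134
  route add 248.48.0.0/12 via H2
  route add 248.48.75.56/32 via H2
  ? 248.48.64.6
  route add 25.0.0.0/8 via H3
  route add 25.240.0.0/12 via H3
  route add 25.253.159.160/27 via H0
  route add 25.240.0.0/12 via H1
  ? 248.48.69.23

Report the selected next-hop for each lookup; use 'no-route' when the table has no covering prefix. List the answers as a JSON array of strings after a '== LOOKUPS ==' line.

Apply in order:
  add 224.0.0.0/3 -> H1 at depth 3
  - 224.0.0.0/3 clear@3
  add 25.240.0.0/12 -> H1 at depth 12
  Q 25.240.0.12: descend 000110011111 ; hops seen [H1] ; pick H1
  add 248.48.0.0/12 -> H1 at depth 12
  add 0.0.0.0/0 -> H1 at depth 0
  - 0.0.0.0/0 clear@0
  add 0.0.0.0/0 -> H3 at depth 0
  - 25.240.0.0/12 clear@12
  add 248.0.0.0/8 -> H2 at depth 8
  Q 248.49.161.132: descend 111110000011 ; hops seen [H3,H2,H1] ; pick H1
  add 248.48.0.0/12 -> H0 at depth 12
  Q 248.0.126.81: descend 1111100000 ; hops seen [H3,H2] ; pick H2
  add 248.48.64.0/20 -> H3 at depth 20
  Q 147.79.182.134: descend 1 ; hops seen [H3] ; pick H3
  add 248.48.0.0/12 -> H2 at depth 12
  add 248.48.75.56/32 -> H2 at depth 32
  Q 248.48.64.6: descend 11111000001100000100 ; hops seen [H3,H2,H2,H3] ; pick H3
  add 25.0.0.0/8 -> H3 at depth 8
  add 25.240.0.0/12 -> H3 at depth 12
  add 25.253.159.160/27 -> H0 at depth 27
  add 25.240.0.0/12 -> H1 at depth 12
  Q 248.48.69.23: descend 11111000001100000100 ; hops seen [H3,H2,H2,H3] ; pick H3

== LOOKUPS ==
["H1","H1","H2","H3","H3","H3"]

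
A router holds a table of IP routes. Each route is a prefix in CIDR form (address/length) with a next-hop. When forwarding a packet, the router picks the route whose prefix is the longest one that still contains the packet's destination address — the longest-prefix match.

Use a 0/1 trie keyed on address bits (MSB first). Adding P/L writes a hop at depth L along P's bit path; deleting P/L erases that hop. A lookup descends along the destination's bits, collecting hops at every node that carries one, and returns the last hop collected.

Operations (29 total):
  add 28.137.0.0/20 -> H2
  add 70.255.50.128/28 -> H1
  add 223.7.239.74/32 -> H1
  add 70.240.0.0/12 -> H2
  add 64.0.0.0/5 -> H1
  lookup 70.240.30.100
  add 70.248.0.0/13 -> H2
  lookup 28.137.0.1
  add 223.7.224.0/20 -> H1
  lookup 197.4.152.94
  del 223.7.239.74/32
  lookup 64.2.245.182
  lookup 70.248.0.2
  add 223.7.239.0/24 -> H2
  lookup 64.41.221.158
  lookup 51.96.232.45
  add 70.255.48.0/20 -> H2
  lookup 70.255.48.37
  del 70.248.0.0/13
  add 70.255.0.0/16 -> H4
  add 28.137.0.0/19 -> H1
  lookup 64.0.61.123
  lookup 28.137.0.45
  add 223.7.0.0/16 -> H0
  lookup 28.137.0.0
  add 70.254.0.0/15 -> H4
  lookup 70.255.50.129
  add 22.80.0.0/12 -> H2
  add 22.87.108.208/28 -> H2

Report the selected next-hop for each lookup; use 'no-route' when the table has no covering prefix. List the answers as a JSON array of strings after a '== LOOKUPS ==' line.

Trace:
  + 28.137.0.0/20 (H2) depth=20
  + 70.255.50.128/28 (H1) depth=28
  + 223.7.239.74/32 (H1) depth=32
  + 70.240.0.0/12 (H2) depth=12
  + 64.0.0.0/5 (H1) depth=5
  Q 70.240.30.100: descend 010001101111 ; hops seen [H1,H2] ; pick H2
  + 70.248.0.0/13 (H2) depth=13
  Q 28.137.0.1: descend 00011100100010010000 ; hops seen [H2] ; pick H2
  + 223.7.224.0/20 (H1) depth=20
  Q 197.4.152.94: descend 110 ; hops seen [∅] ; pick no-route
  - 223.7.239.74/32 clear@32
  Q 64.2.245.182: descend 01000 ; hops seen [H1] ; pick H1
  Q 70.248.0.2: descend 0100011011111 ; hops seen [H1,H2,H2] ; pick H2
  + 223.7.239.0/24 (H2) depth=24
  Q 64.41.221.158: descend 01000 ; hops seen [H1] ; pick H1
  Q 51.96.232.45: descend 00 ; hops seen [∅] ; pick no-route
  + 70.255.48.0/20 (H2) depth=20
  Q 70.255.48.37: descend 0100011011111111001100 ; hops seen [H1,H2,H2,H2] ; pick H2
  - 70.248.0.0/13 clear@13
  + 70.255.0.0/16 (H4) depth=16
  + 28.137.0.0/19 (H1) depth=19
  Q 64.0.61.123: descend 01000 ; hops seen [H1] ; pick H1
  Q 28.137.0.45: descend 00011100100010010000 ; hops seen [H1,H2] ; pick H2
  + 223.7.0.0/16 (H0) depth=16
  Q 28.137.0.0: descend 00011100100010010000 ; hops seen [H1,H2] ; pick H2
  + 70.254.0.0/15 (H4) depth=15
  Q 70.255.50.129: descend 0100011011111111001100101000 ; hops seen [H1,H2,H4,H4,H2,H1] ; pick H1
  + 22.80.0.0/12 (H2) depth=12
  + 22.87.108.208/28 (H2) depth=28

== LOOKUPS ==
["H2","H2","no-route","H1","H2","H1","no-route","H2","H1","H2","H2","H1"]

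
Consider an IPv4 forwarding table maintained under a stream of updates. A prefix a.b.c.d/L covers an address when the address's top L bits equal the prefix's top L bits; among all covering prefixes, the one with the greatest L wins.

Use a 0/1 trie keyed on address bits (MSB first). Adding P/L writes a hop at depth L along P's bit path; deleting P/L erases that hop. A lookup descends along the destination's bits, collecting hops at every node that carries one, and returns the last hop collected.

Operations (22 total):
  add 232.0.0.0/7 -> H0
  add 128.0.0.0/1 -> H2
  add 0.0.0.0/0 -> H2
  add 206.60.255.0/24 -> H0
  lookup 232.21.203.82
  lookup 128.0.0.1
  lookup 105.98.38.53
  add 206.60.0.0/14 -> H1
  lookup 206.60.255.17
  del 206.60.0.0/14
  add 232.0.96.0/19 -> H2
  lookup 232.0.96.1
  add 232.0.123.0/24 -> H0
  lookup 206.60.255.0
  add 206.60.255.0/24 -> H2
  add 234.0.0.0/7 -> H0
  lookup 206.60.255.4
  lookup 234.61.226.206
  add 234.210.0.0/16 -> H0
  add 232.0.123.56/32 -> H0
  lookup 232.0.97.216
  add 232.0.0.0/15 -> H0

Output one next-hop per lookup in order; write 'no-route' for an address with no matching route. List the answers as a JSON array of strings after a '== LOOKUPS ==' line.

Apply in order:
  add 232.0.0.0/7 -> H0 at depth 7
  add 128.0.0.0/1 -> H2 at depth 1
  add 0.0.0.0/0 -> H2 at depth 0
  add 206.60.255.0/24 -> H0 at depth 24
  Q 232.21.203.82: descend 1110100 ; hops seen [H2,H2,H0] ; pick H0
  Q 128.0.0.1: descend 1 ; hops seen [H2,H2] ; pick H2
  Q 105.98.38.53: descend ε ; hops seen [H2] ; pick H2
  add 206.60.0.0/14 -> H1 at depth 14
  Q 206.60.255.17: descend 110011100011110011111111 ; hops seen [H2,H2,H1,H0] ; pick H0
  del 206.60.0.0/14 (clear depth 14)
  add 232.0.96.0/19 -> H2 at depth 19
  Q 232.0.96.1: descend 1110100000000000011 ; hops seen [H2,H2,H0,H2] ; pick H2
  add 232.0.123.0/24 -> H0 at depth 24
  Q 206.60.255.0: descend 110011100011110011111111 ; hops seen [H2,H2,H0] ; pick H0
  add 206.60.255.0/24 -> H2 at depth 24
  add 234.0.0.0/7 -> H0 at depth 7
  Q 206.60.255.4: descend 110011100011110011111111 ; hops seen [H2,H2,H2] ; pick H2
  Q 234.61.226.206: descend 1110101 ; hops seen [H2,H2,H0] ; pick H0
  add 234.210.0.0/16 -> H0 at depth 16
  add 232.0.123.56/32 -> H0 at depth 32
  Q 232.0.97.216: descend 1110100000000000011 ; hops seen [H2,H2,H0,H2] ; pick H2
  add 232.0.0.0/15 -> H0 at depth 15

== LOOKUPS ==
["H0","H2","H2","H0","H2","H0","H2","H0","H2"]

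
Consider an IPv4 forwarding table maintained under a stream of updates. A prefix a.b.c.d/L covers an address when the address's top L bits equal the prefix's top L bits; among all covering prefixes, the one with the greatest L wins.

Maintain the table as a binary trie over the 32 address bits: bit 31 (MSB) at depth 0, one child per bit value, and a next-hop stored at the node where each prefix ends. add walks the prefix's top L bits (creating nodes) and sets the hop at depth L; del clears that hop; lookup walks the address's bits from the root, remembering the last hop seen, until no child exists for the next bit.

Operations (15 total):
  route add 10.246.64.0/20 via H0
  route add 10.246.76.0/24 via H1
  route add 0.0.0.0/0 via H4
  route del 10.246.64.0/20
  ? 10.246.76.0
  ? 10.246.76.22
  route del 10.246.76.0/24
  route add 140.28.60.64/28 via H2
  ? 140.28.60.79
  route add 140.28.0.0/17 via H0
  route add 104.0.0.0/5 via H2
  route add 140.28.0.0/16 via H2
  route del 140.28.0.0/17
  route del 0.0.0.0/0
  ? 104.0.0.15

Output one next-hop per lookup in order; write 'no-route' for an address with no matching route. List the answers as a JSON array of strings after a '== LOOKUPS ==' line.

Process each operation:
  add 10.246.64.0/20 -> H0 at depth 20
  add 10.246.76.0/24 -> H1 at depth 24
  add 0.0.0.0/0 -> H4 at depth 0
  - 10.246.64.0/20 clear@20
  lookup 10.246.76.0: bits 000010101111011001001100 walk d0:H4→d1:-→d2:-→d3:-→d4:-→d5:-→d6:-→d7:-→d8:-→d9:-→d10:-→d11:-→d12:-→d13:-→d14:-→d15:-→d16:-→d17:-→d18:-→d19:-→d20:-→d21:-→d22:-→d23:-→d24:H1 -> H1
  lookup 10.246.76.22: bits 000010101111011001001100 walk d0:H4→d1:-→d2:-→d3:-→d4:-→d5:-→d6:-→d7:-→d8:-→d9:-→d10:-→d11:-→d12:-→d13:-→d14:-→d15:-→d16:-→d17:-→d18:-→d19:-→d20:-→d21:-→d22:-→d23:-→d24:H1 -> H1
  - 10.246.76.0/24 clear@24
  add 140.28.60.64/28 -> H2 at depth 28
  lookup 140.28.60.79: bits 1000110000011100001111000100 walk d0:H4→d1:-→d2:-→d3:-→d4:-→d5:-→d6:-→d7:-→d8:-→d9:-→d10:-→d11:-→d12:-→d13:-→d14:-→d15:-→d16:-→d17:-→d18:-→d19:-→d20:-→d21:-→d22:-→d23:-→d24:-→d25:-→d26:-→d27:-→d28:H2 -> H2
  add 140.28.0.0/17 -> H0 at depth 17
  add 104.0.0.0/5 -> H2 at depth 5
  add 140.28.0.0/16 -> H2 at depth 16
  - 140.28.0.0/17 clear@17
  - 0.0.0.0/0 clear@0
  lookup 104.0.0.15: bits 01101 walk d0:-→d1:-→d2:-→d3:-→d4:-→d5:H2 -> H2

== LOOKUPS ==
["H1","H1","H2","H2"]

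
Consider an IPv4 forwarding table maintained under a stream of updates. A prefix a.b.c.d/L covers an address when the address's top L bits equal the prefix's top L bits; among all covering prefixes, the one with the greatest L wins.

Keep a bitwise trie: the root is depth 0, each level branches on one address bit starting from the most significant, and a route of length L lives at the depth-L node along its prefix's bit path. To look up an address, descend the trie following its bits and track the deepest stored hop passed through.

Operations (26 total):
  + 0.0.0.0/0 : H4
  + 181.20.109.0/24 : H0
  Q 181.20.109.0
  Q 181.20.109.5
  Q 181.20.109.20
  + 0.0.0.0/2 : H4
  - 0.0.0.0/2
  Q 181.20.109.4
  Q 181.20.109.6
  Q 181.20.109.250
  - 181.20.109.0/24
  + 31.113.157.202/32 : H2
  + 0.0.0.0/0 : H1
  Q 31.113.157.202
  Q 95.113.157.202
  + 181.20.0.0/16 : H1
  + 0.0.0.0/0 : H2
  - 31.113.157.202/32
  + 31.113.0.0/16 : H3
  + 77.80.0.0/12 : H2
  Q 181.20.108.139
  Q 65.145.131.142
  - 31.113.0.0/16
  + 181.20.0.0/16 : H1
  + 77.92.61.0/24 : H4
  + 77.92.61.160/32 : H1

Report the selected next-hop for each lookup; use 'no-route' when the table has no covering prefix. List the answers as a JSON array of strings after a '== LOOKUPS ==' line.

Apply in order:
  add 0.0.0.0/0 -> H4 at depth 0
  add 181.20.109.0/24 -> H0 at depth 24
  ? 181.20.109.0  path d0:H4→d1:-→d2:-→d3:-→d4:-→d5:-→d6:-→d7:-→d8:-→d9:-→d10:-→d11:-→d12:-→d13:-→d14:-→d15:-→d16:-→d17:-→d18:-→d19:-→d20:-→d21:-→d22:-→d23:-→d24:H0  best=H0
  ? 181.20.109.5  path d0:H4→d1:-→d2:-→d3:-→d4:-→d5:-→d6:-→d7:-→d8:-→d9:-→d10:-→d11:-→d12:-→d13:-→d14:-→d15:-→d16:-→d17:-→d18:-→d19:-→d20:-→d21:-→d22:-→d23:-→d24:H0  best=H0
  ? 181.20.109.20  path d0:H4→d1:-→d2:-→d3:-→d4:-→d5:-→d6:-→d7:-→d8:-→d9:-→d10:-→d11:-→d12:-→d13:-→d14:-→d15:-→d16:-→d17:-→d18:-→d19:-→d20:-→d21:-→d22:-→d23:-→d24:H0  best=H0
  add 0.0.0.0/2 -> H4 at depth 2
  del 0.0.0.0/2 (clear depth 2)
  ? 181.20.109.4  path d0:H4→d1:-→d2:-→d3:-→d4:-→d5:-→d6:-→d7:-→d8:-→d9:-→d10:-→d11:-→d12:-→d13:-→d14:-→d15:-→d16:-→d17:-→d18:-→d19:-→d20:-→d21:-→d22:-→d23:-→d24:H0  best=H0
  ? 181.20.109.6  path d0:H4→d1:-→d2:-→d3:-→d4:-→d5:-→d6:-→d7:-→d8:-→d9:-→d10:-→d11:-→d12:-→d13:-→d14:-→d15:-→d16:-→d17:-→d18:-→d19:-→d20:-→d21:-→d22:-→d23:-→d24:H0  best=H0
  ? 181.20.109.250  path d0:H4→d1:-→d2:-→d3:-→d4:-→d5:-→d6:-→d7:-→d8:-→d9:-→d10:-→d11:-→d12:-→d13:-→d14:-→d15:-→d16:-→d17:-→d18:-→d19:-→d20:-→d21:-→d22:-→d23:-→d24:H0  best=H0
  del 181.20.109.0/24 (clear depth 24)
  add 31.113.157.202/32 -> H2 at depth 32
  add 0.0.0.0/0 -> H1 at depth 0
  ? 31.113.157.202  path d0:H1→d1:-→d2:-→d3:-→d4:-→d5:-→d6:-→d7:-→d8:-→d9:-→d10:-→d11:-→d12:-→d13:-→d14:-→d15:-→d16:-→d17:-→d18:-→d19:-→d20:-→d21:-→d22:-→d23:-→d24:-→d25:-→d26:-→d27:-→d28:-→d29:-→d30:-→d31:-→d32:H2  best=H2
  ? 95.113.157.202  path d0:H1→d1:-  best=H1
  add 181.20.0.0/16 -> H1 at depth 16
  add 0.0.0.0/0 -> H2 at depth 0
  del 31.113.157.202/32 (clear depth 32)
  add 31.113.0.0/16 -> H3 at depth 16
  add 77.80.0.0/12 -> H2 at depth 12
  ? 181.20.108.139  path d0:H2→d1:-→d2:-→d3:-→d4:-→d5:-→d6:-→d7:-→d8:-→d9:-→d10:-→d11:-→d12:-→d13:-→d14:-→d15:-→d16:H1→d17:-→d18:-→d19:-→d20:-→d21:-→d22:-→d23:-  best=H1
  ? 65.145.131.142  path d0:H2→d1:-→d2:-→d3:-→d4:-  best=H2
  del 31.113.0.0/16 (clear depth 16)
  add 181.20.0.0/16 -> H1 at depth 16
  add 77.92.61.0/24 -> H4 at depth 24
  add 77.92.61.160/32 -> H1 at depth 32

== LOOKUPS ==
["H0","H0","H0","H0","H0","H0","H2","H1","H1","H2"]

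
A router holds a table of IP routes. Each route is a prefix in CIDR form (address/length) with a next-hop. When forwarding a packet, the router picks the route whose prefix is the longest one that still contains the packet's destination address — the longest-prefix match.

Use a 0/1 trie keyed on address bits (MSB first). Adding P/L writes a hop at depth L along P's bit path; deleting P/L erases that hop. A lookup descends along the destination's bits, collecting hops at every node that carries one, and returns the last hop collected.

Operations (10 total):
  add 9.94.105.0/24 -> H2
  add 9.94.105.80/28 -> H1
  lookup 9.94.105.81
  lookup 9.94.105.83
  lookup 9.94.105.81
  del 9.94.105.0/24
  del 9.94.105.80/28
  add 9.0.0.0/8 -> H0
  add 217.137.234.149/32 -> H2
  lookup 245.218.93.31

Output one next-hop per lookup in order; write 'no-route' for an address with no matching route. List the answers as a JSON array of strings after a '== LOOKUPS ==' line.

Process each operation:
  + 9.94.105.0/24 (H2) depth=24
  + 9.94.105.80/28 (H1) depth=28
  Q 9.94.105.81: descend 0000100101011110011010010101 ; hops seen [H2,H1] ; pick H1
  Q 9.94.105.83: descend 0000100101011110011010010101 ; hops seen [H2,H1] ; pick H1
  Q 9.94.105.81: descend 0000100101011110011010010101 ; hops seen [H2,H1] ; pick H1
  del 9.94.105.0/24 (clear depth 24)
  del 9.94.105.80/28 (clear depth 28)
  + 9.0.0.0/8 (H0) depth=8
  + 217.137.234.149/32 (H2) depth=32
  Q 245.218.93.31: descend 11 ; hops seen [∅] ; pick no-route

== LOOKUPS ==
["H1","H1","H1","no-route"]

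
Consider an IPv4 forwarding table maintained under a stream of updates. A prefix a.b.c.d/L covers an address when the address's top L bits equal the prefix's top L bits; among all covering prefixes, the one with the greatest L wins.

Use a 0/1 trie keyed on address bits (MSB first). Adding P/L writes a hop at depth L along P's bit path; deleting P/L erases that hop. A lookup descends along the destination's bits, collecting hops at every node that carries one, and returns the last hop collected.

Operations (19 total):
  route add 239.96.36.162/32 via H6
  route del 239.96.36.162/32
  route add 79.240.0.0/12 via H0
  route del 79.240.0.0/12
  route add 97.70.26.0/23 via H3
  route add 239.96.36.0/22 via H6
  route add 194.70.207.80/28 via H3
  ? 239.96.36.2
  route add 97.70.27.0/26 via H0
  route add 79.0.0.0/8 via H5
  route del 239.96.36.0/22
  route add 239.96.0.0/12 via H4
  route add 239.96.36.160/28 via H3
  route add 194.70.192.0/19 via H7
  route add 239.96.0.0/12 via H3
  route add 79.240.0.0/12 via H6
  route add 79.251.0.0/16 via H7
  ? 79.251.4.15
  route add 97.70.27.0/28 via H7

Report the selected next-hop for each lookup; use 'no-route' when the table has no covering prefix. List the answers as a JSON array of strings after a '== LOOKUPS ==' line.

Trace:
  add 239.96.36.162/32 -> H6 at depth 32
  - 239.96.36.162/32 clear@32
  add 79.240.0.0/12 -> H0 at depth 12
  - 79.240.0.0/12 clear@12
  add 97.70.26.0/23 -> H3 at depth 23
  add 239.96.36.0/22 -> H6 at depth 22
  add 194.70.207.80/28 -> H3 at depth 28
  Q 239.96.36.2: descend 111011110110000000100100 ; hops seen [H6] ; pick H6
  add 97.70.27.0/26 -> H0 at depth 26
  add 79.0.0.0/8 -> H5 at depth 8
  - 239.96.36.0/22 clear@22
  add 239.96.0.0/12 -> H4 at depth 12
  add 239.96.36.160/28 -> H3 at depth 28
  add 194.70.192.0/19 -> H7 at depth 19
  add 239.96.0.0/12 -> H3 at depth 12
  add 79.240.0.0/12 -> H6 at depth 12
  add 79.251.0.0/16 -> H7 at depth 16
  Q 79.251.4.15: descend 0100111111111011 ; hops seen [H5,H6,H7] ; pick H7
  add 97.70.27.0/28 -> H7 at depth 28

== LOOKUPS ==
["H6","H7"]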